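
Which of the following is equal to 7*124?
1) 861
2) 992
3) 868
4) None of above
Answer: 3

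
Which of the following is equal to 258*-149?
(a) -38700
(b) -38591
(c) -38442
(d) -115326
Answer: c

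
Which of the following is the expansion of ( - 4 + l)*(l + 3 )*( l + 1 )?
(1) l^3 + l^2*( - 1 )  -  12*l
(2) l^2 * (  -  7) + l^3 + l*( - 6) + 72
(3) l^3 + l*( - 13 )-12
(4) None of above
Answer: 3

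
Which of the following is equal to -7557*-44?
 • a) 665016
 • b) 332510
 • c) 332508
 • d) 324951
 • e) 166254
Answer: c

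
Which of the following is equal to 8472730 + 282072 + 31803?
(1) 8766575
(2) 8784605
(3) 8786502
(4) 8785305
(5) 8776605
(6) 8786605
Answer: 6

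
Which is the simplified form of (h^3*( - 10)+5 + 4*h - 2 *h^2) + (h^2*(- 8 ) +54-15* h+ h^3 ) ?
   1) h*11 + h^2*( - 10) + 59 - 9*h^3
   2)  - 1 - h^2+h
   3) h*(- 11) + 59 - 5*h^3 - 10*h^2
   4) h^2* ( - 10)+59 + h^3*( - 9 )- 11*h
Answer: 4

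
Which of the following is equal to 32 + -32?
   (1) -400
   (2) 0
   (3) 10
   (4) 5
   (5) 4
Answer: 2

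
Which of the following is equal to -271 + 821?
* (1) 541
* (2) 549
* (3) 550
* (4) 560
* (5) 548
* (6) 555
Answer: 3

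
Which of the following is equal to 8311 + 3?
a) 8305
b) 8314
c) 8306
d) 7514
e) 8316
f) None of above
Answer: b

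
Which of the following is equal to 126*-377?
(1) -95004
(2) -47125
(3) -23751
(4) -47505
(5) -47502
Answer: 5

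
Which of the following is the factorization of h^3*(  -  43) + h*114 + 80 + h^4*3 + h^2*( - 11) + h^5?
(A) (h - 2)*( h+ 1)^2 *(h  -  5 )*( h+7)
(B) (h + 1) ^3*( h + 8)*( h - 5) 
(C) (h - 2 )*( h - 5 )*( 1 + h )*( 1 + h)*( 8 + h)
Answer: C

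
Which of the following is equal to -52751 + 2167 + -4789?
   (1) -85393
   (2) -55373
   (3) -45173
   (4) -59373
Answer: 2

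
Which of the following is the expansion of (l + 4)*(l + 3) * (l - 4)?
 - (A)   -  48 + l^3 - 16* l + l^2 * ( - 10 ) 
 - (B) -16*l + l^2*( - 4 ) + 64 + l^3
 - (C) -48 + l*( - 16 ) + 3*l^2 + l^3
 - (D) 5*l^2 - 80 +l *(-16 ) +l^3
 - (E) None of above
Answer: C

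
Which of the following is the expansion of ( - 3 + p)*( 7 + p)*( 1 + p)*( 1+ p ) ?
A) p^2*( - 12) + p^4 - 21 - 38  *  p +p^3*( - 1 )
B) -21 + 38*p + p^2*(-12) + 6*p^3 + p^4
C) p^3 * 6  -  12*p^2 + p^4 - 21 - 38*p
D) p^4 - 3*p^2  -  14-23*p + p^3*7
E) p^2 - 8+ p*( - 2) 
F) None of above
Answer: C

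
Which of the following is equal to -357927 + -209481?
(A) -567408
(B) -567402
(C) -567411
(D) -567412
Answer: A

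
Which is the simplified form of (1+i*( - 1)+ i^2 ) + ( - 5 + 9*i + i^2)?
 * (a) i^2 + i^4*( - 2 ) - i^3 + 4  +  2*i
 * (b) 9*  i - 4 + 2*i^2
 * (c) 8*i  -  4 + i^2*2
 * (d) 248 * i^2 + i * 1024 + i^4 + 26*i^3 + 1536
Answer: c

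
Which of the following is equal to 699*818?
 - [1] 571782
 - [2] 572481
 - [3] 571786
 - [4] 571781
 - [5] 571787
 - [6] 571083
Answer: 1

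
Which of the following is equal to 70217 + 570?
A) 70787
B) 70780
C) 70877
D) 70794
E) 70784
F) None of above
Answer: A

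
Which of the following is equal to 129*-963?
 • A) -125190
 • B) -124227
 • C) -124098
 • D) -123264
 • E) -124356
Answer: B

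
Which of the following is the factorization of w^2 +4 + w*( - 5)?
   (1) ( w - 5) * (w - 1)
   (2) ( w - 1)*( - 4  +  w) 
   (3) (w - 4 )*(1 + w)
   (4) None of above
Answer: 2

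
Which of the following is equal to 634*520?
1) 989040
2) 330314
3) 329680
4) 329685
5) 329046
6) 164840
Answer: 3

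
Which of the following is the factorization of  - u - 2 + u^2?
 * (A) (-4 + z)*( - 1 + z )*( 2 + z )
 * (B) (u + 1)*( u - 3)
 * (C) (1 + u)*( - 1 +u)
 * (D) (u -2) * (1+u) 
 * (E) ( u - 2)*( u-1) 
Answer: D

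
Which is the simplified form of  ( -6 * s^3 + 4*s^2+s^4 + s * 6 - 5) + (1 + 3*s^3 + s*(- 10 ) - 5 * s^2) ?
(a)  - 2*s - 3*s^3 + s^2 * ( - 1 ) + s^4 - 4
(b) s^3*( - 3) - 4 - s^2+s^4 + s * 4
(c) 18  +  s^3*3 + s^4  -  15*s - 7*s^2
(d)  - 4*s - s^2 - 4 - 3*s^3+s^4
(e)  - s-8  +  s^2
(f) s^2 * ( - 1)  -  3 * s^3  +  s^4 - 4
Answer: d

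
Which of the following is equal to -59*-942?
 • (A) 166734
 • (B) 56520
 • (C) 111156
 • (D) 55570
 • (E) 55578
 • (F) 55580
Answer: E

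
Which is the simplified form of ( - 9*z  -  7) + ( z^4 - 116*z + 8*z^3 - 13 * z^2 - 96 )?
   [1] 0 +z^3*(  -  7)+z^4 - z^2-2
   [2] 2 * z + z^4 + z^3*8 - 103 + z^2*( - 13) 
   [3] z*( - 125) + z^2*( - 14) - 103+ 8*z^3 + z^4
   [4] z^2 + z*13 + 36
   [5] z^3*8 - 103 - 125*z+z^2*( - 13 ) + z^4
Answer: 5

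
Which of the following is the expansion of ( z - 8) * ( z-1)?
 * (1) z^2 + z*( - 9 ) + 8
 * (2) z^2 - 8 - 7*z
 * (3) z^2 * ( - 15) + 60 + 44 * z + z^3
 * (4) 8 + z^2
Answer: 1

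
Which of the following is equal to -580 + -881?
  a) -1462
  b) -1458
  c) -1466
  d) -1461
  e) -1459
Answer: d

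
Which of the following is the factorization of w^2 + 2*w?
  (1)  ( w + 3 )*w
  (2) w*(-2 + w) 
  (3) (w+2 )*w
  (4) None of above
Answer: 3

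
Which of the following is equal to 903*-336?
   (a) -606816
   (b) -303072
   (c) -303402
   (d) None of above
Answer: d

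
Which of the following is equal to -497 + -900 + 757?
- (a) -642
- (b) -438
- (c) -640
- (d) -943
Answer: c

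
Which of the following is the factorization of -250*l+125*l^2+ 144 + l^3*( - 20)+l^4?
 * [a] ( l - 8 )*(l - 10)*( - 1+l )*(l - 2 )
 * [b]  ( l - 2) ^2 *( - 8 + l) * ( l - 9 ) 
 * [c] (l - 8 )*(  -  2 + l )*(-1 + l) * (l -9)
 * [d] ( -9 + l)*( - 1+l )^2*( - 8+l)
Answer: c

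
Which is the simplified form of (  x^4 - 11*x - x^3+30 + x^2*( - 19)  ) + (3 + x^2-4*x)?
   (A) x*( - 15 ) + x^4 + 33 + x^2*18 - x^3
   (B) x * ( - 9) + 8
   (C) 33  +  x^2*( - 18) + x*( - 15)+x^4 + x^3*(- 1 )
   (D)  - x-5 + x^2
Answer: C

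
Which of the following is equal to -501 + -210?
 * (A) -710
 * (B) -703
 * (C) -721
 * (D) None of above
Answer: D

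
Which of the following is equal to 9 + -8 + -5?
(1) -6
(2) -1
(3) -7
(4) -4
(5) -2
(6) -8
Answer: 4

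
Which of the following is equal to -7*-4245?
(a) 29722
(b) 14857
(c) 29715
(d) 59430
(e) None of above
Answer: c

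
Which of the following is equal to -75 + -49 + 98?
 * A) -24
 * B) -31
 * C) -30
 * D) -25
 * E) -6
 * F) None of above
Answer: F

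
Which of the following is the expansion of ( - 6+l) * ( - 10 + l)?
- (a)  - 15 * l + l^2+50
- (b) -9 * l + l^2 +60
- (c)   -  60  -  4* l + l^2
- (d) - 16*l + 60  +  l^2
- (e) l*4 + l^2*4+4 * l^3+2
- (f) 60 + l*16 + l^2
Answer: d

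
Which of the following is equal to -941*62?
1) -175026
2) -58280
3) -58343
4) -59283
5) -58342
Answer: 5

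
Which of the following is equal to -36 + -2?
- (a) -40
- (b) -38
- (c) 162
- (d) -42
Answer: b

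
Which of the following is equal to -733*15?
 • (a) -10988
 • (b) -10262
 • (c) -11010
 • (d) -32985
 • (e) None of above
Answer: e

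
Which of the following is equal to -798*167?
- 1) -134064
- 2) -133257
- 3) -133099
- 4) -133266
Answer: 4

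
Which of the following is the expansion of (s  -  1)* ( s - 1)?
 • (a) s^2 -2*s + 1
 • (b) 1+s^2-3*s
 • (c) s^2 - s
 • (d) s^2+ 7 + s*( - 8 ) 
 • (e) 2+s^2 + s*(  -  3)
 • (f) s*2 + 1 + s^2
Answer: a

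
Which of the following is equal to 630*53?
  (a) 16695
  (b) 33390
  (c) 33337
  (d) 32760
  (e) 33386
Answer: b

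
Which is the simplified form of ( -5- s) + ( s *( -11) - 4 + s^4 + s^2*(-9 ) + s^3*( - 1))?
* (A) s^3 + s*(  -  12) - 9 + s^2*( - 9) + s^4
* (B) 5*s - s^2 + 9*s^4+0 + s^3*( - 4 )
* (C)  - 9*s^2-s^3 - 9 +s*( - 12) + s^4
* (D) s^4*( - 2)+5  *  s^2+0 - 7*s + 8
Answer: C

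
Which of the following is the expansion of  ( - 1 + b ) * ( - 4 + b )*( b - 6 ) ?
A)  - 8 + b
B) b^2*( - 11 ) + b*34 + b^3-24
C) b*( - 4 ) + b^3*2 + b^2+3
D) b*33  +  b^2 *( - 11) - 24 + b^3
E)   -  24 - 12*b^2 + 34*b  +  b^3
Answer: B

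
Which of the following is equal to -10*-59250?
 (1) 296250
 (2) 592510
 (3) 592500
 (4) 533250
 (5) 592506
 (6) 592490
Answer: 3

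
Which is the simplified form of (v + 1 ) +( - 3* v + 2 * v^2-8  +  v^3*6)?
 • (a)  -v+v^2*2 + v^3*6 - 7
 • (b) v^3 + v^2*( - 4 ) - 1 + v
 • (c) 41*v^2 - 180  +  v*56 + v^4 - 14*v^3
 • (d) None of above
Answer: d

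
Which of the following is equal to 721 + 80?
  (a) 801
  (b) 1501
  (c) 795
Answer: a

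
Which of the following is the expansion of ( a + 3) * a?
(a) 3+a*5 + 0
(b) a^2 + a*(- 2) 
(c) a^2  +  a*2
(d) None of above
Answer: d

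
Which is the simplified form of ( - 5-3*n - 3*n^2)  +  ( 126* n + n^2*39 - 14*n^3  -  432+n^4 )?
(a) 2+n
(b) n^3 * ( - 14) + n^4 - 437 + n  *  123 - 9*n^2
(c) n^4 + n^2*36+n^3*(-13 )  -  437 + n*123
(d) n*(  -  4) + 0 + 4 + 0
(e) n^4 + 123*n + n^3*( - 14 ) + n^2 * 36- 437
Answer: e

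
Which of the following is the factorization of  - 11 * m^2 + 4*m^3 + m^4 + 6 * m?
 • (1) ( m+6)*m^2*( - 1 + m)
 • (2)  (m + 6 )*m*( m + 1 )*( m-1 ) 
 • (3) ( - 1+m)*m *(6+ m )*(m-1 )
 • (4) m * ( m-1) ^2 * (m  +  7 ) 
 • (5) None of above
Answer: 3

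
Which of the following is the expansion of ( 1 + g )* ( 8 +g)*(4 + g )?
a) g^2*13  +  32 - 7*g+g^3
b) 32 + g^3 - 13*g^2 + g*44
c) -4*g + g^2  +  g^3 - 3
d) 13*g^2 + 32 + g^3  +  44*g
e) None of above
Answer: d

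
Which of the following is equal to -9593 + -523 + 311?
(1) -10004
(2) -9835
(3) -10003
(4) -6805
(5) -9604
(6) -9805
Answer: 6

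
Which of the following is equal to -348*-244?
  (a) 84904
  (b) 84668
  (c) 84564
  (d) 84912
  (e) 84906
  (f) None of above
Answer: d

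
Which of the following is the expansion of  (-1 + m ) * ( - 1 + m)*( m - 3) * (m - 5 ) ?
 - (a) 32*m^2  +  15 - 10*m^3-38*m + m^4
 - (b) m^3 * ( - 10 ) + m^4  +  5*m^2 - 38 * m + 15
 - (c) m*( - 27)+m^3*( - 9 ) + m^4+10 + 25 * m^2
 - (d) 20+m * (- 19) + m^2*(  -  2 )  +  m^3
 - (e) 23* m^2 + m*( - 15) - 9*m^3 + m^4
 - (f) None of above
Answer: a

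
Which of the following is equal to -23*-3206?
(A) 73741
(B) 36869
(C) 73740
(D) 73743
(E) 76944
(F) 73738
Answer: F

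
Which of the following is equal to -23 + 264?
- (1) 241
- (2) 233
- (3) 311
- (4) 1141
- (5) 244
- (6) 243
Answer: 1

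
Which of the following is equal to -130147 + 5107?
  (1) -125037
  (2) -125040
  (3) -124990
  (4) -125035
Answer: 2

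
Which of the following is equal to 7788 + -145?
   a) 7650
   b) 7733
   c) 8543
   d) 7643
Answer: d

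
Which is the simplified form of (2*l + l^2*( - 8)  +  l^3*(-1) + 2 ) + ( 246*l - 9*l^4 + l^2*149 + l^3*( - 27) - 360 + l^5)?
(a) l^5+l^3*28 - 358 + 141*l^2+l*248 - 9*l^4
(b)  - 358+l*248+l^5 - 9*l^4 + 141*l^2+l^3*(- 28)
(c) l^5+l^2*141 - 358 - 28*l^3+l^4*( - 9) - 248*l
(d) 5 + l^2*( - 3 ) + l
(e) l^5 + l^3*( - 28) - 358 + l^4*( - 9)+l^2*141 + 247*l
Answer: b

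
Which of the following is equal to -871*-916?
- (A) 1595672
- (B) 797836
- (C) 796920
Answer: B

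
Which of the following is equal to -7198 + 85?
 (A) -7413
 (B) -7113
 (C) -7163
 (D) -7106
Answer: B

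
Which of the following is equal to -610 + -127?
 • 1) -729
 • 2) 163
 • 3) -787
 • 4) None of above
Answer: 4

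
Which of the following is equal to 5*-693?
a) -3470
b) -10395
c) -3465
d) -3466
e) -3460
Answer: c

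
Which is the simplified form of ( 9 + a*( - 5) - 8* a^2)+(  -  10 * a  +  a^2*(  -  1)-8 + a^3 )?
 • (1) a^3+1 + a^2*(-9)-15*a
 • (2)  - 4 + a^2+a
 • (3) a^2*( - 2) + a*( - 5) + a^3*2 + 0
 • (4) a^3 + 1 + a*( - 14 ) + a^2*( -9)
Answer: 1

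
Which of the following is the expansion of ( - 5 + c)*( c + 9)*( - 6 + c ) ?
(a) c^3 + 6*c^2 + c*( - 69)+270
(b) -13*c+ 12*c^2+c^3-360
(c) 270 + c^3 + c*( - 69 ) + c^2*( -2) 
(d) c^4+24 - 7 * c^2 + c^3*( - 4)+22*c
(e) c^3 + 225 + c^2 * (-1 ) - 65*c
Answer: c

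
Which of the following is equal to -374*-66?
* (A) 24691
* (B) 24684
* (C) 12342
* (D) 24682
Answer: B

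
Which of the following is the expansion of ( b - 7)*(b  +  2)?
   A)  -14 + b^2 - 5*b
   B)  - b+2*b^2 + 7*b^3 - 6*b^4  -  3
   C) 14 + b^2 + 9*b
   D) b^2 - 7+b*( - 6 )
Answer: A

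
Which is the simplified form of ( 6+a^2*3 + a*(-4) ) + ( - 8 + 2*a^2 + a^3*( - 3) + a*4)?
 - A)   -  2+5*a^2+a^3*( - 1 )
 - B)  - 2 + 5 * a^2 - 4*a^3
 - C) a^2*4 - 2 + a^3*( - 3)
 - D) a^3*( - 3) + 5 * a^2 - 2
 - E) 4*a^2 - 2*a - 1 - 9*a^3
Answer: D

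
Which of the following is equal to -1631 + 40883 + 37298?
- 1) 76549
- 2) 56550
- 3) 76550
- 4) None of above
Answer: 3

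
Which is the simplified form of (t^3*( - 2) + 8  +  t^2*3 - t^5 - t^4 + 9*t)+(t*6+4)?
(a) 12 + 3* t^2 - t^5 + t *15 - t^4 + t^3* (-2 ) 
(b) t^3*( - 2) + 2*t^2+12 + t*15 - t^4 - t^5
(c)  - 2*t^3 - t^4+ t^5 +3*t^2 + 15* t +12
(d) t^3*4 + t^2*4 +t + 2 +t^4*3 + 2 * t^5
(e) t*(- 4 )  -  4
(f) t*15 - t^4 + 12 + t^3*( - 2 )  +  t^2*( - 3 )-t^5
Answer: a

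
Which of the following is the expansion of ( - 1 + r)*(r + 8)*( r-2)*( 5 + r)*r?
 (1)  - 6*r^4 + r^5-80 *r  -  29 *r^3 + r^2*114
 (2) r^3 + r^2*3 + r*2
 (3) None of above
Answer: 3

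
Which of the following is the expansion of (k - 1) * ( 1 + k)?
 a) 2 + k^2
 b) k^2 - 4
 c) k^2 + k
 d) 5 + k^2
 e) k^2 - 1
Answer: e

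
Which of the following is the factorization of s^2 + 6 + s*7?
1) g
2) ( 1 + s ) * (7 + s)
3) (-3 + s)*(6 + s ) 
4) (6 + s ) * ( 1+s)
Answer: 4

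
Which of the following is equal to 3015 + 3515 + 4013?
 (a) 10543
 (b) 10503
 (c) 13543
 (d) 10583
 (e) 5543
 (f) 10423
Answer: a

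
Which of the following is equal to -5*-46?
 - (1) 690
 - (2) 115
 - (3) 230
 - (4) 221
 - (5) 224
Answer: 3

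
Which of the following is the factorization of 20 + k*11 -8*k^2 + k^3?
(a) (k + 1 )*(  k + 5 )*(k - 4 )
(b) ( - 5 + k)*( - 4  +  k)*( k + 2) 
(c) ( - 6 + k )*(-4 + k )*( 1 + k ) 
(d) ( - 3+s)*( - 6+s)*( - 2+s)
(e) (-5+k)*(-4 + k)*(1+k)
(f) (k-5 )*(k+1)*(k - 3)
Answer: e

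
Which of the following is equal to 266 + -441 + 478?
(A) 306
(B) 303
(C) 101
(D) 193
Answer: B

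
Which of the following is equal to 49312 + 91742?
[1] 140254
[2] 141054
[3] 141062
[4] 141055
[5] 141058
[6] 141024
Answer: 2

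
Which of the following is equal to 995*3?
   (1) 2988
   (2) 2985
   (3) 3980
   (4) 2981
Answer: 2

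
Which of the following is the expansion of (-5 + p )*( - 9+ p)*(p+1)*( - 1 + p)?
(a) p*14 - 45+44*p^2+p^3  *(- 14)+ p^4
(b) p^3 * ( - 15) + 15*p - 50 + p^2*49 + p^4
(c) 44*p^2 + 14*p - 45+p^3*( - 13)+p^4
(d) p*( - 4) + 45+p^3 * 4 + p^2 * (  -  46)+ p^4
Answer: a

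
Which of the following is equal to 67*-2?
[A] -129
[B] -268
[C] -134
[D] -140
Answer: C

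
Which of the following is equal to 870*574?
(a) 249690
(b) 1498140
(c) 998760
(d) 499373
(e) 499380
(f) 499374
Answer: e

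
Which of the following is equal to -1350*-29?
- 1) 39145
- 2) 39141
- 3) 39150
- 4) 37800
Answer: 3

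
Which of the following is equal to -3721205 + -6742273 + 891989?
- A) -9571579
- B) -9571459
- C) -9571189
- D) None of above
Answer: D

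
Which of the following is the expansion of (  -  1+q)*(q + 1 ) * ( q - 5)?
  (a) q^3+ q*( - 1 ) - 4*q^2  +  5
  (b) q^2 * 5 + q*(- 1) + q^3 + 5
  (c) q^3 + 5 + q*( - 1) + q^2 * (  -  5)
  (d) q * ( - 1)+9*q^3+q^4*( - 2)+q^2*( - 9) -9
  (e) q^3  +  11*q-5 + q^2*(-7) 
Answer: c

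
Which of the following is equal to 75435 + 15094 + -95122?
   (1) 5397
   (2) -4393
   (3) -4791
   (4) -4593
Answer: 4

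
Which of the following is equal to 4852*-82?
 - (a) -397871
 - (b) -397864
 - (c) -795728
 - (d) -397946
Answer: b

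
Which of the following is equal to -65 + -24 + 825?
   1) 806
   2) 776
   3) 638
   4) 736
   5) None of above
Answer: 4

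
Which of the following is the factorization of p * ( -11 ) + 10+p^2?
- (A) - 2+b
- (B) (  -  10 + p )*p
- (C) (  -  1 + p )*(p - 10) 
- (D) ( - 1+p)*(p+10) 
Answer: C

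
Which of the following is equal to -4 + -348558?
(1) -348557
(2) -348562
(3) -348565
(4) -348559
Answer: 2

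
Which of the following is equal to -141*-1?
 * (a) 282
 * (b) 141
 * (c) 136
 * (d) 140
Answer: b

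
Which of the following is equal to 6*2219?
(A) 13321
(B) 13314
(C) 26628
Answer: B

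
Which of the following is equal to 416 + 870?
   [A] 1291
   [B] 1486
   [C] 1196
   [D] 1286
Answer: D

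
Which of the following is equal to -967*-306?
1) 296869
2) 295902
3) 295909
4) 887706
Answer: 2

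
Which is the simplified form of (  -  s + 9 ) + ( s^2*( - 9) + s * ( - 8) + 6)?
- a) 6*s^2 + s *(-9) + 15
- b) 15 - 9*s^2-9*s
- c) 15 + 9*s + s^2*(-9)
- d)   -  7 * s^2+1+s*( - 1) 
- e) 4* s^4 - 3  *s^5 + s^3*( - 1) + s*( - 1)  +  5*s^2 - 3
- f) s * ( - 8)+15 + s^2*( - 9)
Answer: b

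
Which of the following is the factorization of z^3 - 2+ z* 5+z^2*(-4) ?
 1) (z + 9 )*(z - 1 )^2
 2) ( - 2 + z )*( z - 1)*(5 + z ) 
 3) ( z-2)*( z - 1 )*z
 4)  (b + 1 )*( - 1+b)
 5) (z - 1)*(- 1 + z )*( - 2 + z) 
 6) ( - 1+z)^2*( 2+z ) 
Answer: 5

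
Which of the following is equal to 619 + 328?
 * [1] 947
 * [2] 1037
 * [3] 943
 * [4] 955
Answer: 1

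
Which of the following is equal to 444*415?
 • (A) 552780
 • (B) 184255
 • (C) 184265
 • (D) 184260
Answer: D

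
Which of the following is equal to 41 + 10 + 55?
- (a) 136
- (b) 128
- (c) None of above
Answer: c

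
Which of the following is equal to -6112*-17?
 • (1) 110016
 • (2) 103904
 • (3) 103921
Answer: 2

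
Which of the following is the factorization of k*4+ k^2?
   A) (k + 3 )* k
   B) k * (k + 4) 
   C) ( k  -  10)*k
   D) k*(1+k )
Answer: B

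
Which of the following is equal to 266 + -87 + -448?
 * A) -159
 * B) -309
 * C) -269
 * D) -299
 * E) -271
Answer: C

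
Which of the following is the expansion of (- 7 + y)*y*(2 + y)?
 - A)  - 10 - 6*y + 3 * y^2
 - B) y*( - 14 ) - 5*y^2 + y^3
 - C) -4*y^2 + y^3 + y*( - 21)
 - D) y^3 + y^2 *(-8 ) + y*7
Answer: B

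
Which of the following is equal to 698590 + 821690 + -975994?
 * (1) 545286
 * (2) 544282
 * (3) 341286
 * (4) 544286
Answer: 4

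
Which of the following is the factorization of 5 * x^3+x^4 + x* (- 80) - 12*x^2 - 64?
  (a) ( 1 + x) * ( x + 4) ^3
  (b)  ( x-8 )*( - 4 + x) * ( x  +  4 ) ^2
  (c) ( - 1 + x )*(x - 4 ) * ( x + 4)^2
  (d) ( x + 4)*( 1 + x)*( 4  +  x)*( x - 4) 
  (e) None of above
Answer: d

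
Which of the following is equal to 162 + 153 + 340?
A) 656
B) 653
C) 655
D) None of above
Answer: C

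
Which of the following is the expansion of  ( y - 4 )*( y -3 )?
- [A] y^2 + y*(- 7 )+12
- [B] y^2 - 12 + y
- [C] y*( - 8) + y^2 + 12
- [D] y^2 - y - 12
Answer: A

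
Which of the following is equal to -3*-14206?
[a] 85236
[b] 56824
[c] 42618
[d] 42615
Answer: c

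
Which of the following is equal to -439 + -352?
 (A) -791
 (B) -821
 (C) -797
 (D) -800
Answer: A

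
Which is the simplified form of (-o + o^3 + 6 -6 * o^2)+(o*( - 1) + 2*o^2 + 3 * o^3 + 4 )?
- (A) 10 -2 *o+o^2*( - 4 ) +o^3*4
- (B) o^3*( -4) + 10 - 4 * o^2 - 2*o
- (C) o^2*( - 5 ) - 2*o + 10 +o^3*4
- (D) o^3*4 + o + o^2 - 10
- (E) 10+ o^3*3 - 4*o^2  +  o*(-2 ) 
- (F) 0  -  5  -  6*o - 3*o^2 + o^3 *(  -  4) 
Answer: A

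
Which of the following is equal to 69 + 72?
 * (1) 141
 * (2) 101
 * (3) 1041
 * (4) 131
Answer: 1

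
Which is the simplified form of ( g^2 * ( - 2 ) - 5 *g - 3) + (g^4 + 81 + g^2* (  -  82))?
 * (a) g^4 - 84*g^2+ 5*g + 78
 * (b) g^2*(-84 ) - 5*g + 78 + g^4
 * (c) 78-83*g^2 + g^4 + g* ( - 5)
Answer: b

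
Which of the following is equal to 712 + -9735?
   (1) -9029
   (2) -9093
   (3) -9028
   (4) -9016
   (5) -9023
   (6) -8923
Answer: 5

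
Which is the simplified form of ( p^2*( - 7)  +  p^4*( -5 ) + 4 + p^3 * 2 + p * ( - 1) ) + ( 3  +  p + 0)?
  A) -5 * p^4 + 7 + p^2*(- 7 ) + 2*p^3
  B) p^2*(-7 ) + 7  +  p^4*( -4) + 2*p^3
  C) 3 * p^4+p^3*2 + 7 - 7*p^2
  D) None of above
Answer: A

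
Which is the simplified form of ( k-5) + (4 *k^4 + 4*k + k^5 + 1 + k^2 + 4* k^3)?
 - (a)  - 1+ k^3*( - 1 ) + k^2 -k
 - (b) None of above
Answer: b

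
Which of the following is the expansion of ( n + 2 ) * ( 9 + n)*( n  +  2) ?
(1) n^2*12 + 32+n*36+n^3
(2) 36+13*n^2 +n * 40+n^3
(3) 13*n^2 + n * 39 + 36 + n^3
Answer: 2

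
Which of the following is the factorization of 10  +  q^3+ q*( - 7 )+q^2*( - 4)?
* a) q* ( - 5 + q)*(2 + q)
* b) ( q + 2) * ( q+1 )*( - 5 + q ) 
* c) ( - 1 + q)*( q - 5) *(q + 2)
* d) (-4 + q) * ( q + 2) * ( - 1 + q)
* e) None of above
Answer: c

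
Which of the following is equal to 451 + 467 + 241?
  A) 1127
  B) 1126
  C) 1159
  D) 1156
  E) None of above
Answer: C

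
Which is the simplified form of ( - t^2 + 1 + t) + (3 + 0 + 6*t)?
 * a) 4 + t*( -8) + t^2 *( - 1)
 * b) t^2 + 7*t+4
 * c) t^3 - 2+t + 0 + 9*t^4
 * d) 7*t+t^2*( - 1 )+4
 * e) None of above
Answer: d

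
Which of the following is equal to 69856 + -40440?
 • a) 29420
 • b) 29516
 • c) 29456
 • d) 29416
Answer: d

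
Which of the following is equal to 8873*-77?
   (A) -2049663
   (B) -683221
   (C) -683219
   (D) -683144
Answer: B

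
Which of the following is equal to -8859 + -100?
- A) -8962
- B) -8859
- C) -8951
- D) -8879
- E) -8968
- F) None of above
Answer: F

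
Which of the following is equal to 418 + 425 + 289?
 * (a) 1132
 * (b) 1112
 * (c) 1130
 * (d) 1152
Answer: a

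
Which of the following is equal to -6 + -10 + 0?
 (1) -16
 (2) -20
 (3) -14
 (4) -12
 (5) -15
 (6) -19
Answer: 1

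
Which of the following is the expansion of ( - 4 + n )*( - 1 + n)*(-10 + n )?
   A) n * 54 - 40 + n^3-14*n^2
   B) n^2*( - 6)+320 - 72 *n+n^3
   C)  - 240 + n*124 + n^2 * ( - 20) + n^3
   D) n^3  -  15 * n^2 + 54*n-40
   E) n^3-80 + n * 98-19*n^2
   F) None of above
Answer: D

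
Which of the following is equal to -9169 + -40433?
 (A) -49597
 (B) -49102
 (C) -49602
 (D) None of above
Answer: C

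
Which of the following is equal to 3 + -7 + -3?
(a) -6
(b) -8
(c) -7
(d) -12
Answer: c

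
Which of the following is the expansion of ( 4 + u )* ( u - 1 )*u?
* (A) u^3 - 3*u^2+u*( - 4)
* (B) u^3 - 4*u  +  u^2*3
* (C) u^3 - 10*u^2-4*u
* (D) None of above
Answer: B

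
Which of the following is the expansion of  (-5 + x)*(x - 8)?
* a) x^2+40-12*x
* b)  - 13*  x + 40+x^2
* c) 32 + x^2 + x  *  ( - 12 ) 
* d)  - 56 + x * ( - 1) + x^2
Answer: b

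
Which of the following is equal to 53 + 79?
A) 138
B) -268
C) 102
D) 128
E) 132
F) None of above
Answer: E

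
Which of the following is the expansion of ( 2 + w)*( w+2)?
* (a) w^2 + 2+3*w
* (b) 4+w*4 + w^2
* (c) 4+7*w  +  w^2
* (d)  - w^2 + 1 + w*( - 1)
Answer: b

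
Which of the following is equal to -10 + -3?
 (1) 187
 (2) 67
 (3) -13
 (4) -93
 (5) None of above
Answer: 3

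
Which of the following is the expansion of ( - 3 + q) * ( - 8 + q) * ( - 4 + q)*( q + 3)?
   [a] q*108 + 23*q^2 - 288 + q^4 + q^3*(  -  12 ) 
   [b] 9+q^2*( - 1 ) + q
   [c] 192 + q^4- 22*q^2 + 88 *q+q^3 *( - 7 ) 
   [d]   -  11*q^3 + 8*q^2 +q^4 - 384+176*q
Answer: a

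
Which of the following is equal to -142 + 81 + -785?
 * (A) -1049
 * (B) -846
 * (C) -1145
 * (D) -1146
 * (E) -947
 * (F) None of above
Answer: B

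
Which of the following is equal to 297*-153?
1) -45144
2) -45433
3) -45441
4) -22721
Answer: 3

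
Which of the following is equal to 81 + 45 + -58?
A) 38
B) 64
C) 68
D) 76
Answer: C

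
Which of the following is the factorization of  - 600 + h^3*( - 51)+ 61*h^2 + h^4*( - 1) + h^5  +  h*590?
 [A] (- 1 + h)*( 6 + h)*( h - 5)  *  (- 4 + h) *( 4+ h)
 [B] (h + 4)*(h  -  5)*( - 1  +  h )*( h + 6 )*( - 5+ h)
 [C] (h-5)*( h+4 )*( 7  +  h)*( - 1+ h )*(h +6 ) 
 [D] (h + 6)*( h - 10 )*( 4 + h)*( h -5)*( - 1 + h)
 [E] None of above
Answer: B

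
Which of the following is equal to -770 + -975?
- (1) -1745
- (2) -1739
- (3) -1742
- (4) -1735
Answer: 1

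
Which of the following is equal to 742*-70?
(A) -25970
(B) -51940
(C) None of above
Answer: B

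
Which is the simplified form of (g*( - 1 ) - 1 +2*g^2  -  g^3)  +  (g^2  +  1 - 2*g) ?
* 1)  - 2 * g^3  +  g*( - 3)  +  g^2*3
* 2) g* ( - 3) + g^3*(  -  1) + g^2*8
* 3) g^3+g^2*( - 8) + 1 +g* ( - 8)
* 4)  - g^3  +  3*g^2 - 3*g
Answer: 4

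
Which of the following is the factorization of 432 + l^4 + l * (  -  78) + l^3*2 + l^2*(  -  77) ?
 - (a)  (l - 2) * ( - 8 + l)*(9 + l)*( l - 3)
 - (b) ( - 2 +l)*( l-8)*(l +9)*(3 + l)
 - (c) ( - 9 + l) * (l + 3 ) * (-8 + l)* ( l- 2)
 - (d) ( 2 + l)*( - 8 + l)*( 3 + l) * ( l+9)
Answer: b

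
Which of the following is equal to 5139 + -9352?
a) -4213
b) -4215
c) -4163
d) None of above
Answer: a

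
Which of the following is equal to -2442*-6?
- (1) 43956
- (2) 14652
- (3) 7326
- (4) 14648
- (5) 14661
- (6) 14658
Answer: 2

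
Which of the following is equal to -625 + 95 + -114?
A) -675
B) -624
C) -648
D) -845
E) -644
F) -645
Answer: E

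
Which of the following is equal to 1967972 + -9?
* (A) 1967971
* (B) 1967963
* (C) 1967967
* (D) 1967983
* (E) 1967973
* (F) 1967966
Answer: B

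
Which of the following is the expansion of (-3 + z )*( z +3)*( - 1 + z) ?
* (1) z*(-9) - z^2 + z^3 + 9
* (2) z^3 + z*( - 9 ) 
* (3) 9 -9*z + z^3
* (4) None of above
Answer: 1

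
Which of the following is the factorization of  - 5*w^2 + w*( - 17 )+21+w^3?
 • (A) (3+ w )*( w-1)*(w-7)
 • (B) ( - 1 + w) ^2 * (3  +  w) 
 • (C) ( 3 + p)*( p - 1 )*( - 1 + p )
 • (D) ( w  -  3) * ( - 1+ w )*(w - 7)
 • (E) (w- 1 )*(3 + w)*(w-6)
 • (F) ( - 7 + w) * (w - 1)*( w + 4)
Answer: A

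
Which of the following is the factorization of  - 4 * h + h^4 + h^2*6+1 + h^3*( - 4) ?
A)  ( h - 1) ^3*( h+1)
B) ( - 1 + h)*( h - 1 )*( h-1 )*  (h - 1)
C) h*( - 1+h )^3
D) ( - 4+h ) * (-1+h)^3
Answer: B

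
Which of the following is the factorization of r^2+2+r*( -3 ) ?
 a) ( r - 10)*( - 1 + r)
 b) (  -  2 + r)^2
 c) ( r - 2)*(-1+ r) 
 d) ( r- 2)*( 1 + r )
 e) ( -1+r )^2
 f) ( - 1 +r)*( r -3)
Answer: c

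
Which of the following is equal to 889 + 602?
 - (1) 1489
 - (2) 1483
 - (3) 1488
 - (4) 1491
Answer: 4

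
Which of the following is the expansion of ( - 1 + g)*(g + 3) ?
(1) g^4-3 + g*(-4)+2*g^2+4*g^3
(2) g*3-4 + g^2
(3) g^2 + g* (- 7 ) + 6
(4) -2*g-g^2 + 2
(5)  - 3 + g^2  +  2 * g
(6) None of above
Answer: 5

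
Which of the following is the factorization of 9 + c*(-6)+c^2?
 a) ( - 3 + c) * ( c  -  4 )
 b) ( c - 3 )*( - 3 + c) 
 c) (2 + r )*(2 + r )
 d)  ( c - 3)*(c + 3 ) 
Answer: b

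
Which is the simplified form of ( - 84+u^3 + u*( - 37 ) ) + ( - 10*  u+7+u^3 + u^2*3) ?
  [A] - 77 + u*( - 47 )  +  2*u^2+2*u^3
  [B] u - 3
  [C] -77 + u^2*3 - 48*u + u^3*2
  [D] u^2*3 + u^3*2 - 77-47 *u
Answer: D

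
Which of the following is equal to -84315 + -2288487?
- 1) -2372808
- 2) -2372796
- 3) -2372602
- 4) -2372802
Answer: 4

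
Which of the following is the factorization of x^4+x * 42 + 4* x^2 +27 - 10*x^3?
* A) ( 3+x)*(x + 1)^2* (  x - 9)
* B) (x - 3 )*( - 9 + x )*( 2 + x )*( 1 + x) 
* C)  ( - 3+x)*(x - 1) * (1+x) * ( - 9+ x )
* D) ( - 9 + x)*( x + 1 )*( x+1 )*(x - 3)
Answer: D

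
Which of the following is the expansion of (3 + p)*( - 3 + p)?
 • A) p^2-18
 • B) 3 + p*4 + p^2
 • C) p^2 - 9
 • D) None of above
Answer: C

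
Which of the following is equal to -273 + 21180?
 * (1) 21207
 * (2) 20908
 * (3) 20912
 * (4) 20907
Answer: 4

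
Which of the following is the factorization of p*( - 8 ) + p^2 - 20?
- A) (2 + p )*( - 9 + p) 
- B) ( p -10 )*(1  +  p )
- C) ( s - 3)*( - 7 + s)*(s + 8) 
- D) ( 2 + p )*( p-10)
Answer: D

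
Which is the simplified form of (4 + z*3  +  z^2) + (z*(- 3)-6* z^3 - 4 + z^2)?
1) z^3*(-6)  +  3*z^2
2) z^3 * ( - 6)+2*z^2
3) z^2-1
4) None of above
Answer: 2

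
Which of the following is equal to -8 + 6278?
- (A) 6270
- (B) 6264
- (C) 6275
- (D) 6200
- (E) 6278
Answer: A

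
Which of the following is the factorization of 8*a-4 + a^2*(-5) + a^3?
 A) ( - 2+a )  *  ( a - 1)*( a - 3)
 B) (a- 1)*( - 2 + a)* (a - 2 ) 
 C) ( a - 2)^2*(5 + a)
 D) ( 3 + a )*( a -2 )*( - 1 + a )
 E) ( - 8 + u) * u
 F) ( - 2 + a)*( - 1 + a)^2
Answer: B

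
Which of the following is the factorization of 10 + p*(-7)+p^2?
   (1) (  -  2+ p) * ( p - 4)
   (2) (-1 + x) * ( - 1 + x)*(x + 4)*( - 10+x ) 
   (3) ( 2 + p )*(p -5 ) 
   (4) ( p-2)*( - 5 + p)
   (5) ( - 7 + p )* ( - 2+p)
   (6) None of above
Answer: 4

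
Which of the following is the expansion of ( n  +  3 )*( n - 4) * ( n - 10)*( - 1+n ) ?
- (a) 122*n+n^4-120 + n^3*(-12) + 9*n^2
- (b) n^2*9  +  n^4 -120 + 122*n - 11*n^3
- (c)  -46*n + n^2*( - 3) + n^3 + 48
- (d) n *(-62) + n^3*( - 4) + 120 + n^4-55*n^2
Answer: a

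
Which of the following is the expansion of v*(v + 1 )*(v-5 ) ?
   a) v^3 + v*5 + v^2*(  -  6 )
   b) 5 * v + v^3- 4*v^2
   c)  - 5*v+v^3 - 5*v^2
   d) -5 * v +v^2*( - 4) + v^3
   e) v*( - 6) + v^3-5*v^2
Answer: d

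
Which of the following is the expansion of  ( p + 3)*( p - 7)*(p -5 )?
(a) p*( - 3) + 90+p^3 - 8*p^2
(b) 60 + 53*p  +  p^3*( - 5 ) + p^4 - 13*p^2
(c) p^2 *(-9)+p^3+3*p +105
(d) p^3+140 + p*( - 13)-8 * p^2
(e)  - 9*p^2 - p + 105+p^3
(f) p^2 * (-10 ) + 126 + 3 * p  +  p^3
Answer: e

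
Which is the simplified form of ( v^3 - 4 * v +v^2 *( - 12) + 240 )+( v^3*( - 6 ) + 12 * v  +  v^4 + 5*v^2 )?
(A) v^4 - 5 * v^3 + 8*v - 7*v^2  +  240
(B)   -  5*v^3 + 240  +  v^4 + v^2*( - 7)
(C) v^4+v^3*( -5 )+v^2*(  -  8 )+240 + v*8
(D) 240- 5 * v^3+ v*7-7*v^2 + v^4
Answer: A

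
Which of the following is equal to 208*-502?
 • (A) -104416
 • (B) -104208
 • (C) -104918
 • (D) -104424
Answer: A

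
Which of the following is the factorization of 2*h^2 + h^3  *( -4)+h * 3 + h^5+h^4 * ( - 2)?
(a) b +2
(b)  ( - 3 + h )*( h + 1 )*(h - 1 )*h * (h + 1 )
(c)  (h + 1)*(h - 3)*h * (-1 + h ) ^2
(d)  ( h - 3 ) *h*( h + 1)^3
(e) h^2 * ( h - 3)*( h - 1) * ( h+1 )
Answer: b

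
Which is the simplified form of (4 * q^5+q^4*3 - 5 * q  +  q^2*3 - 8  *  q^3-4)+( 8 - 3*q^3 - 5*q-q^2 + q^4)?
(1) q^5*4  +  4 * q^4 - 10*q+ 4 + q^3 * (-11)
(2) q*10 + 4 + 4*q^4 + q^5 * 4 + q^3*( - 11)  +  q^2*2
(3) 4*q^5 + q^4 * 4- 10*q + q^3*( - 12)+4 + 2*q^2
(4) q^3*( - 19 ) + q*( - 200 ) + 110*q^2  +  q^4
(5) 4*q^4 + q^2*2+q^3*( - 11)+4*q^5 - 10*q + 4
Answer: 5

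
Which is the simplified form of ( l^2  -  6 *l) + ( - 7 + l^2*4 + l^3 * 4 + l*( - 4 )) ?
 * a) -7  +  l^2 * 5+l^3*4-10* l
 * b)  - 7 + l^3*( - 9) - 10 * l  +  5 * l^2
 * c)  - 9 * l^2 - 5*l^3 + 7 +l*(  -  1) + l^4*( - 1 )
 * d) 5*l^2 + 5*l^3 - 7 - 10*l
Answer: a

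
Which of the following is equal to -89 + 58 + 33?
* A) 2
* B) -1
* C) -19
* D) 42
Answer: A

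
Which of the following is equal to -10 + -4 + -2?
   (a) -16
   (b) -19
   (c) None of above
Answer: a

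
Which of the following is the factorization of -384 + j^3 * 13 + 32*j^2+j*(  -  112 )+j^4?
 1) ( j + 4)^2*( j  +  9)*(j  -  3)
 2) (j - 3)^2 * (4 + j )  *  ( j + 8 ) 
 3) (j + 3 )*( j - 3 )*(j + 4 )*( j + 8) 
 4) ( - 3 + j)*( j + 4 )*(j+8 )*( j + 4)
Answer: 4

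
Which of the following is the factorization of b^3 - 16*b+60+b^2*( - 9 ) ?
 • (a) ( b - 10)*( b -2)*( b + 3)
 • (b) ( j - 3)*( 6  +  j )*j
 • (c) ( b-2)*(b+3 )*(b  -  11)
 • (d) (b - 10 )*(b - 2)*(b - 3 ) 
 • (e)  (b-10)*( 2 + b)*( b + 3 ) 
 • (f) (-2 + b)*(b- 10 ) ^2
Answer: a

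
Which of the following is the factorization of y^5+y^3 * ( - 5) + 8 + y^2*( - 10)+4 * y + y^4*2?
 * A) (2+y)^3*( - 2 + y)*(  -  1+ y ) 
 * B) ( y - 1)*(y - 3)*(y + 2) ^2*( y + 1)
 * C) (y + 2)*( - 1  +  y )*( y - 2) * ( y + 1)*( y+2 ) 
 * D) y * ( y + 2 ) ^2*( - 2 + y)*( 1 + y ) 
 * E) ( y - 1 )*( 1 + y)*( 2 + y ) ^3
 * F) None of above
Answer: C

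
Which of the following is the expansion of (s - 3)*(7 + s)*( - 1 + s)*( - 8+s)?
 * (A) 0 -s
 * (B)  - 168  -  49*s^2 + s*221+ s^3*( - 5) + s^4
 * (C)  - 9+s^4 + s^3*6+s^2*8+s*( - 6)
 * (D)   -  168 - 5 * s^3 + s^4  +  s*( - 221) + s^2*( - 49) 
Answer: B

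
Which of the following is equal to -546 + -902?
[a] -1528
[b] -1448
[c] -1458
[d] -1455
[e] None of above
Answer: b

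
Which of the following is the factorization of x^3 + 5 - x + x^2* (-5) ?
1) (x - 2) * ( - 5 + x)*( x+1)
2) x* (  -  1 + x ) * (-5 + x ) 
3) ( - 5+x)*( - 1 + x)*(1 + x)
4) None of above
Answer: 3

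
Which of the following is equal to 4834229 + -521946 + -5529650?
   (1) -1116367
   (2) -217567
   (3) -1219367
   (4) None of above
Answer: 4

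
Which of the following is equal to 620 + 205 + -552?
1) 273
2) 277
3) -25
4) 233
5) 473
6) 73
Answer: 1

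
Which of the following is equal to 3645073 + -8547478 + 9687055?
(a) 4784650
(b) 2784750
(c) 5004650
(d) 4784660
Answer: a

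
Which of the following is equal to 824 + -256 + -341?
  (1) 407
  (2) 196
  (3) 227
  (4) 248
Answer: 3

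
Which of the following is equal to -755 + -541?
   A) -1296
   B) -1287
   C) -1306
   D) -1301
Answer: A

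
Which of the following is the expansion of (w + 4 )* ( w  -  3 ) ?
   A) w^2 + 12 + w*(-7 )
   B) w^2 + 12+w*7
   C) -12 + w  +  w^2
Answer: C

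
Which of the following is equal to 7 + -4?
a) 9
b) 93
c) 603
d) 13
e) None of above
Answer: e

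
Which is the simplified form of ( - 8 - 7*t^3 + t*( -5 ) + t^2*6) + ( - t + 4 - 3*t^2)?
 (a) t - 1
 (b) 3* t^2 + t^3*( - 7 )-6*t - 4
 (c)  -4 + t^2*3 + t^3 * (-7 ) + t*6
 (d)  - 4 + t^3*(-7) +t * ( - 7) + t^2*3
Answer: b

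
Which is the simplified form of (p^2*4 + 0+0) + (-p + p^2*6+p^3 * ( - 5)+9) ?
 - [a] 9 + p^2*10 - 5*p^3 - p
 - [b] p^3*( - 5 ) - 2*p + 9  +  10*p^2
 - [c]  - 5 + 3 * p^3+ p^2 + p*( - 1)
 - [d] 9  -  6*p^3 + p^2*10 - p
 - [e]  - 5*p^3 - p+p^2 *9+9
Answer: a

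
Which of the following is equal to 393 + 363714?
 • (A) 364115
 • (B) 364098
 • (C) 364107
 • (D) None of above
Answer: C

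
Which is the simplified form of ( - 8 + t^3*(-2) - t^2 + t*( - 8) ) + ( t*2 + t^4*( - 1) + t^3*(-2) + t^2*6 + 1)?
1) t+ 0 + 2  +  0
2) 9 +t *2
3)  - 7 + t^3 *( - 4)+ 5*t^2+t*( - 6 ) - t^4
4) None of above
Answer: 3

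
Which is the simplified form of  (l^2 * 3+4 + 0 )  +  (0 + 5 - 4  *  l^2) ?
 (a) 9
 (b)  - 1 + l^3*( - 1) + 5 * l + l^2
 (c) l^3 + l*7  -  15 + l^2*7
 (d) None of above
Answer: d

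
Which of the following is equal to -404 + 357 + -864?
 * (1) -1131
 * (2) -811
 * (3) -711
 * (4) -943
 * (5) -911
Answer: 5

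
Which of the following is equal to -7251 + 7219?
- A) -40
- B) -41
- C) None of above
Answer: C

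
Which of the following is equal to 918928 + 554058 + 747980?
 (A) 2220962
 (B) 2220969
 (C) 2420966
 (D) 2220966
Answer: D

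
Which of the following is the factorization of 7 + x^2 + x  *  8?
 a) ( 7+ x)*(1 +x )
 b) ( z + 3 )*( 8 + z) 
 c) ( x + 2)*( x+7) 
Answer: a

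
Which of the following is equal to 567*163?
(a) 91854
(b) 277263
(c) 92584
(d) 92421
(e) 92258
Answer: d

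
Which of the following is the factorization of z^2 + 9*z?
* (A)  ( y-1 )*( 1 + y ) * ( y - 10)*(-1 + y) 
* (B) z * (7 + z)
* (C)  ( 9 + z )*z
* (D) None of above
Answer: C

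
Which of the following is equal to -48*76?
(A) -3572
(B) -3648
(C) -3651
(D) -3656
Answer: B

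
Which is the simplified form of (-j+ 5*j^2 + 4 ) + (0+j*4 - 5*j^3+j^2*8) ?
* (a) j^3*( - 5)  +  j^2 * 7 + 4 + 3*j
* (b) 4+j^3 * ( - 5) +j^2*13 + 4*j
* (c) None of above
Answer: c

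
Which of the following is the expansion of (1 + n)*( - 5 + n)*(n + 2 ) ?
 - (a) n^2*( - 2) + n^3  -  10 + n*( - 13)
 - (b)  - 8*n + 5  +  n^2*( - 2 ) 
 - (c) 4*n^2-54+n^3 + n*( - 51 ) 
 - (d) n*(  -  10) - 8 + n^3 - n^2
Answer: a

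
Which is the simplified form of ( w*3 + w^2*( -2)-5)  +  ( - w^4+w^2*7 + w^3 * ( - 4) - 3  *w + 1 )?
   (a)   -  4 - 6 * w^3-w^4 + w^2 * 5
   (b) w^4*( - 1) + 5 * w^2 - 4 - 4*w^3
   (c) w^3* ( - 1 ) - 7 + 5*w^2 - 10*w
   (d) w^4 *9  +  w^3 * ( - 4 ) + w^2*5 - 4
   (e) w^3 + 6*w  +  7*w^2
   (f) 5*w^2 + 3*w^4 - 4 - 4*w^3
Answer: b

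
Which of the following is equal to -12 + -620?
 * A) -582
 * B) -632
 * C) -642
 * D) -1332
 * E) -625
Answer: B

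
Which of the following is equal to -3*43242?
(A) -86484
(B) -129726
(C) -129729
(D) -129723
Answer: B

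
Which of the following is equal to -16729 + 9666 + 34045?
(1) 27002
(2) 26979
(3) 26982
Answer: 3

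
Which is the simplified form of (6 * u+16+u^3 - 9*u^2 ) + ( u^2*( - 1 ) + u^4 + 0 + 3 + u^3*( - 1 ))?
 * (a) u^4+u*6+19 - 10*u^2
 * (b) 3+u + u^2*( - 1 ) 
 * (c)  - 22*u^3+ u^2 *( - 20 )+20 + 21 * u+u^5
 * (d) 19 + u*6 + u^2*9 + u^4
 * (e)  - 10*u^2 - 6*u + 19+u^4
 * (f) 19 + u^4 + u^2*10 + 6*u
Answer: a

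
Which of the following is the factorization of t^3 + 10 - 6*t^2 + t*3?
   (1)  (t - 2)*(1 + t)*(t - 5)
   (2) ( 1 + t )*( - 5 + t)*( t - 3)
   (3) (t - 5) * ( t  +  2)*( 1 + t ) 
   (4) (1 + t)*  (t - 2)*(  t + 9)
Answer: 1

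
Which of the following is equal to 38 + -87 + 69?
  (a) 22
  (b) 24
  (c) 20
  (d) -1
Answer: c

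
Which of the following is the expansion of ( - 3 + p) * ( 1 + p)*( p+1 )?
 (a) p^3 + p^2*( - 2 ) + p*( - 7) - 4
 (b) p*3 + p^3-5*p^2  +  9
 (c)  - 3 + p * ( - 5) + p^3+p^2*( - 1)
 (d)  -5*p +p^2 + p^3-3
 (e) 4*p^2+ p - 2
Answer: c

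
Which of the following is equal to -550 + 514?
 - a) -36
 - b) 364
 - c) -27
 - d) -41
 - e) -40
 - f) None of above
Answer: a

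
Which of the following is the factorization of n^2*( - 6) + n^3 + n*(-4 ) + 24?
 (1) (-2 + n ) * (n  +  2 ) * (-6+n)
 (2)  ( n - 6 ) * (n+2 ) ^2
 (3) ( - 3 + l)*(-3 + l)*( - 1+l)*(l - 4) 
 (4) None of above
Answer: 1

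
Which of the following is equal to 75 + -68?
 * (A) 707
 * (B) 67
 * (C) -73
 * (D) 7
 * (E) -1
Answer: D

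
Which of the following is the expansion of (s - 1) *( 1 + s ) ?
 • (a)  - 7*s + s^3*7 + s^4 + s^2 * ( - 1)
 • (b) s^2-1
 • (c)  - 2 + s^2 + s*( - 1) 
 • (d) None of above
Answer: b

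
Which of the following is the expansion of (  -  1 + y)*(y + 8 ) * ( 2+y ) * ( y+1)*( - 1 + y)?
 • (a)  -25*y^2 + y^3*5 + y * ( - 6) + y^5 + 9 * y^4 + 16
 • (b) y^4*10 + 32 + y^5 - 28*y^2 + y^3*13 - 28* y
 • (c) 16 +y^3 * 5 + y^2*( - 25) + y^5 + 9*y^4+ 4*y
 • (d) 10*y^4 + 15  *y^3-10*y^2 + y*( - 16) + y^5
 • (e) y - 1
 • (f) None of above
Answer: a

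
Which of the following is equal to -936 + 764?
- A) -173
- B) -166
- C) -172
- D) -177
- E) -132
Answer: C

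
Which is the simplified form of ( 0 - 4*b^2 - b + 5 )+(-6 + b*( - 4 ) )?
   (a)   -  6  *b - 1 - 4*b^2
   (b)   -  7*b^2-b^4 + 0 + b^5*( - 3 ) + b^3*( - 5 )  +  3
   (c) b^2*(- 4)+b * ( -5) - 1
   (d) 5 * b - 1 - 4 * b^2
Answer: c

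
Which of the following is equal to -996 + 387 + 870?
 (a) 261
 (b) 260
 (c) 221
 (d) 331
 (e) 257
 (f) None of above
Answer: a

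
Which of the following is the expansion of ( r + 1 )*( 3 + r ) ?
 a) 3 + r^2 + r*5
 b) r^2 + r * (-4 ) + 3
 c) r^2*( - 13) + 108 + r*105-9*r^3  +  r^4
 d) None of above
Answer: d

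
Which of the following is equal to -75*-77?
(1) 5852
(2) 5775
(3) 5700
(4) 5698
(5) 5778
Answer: 2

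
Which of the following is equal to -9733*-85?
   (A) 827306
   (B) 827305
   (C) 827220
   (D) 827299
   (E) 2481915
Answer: B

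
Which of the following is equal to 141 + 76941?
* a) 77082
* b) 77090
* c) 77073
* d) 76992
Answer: a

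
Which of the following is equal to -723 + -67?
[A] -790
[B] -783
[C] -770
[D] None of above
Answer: A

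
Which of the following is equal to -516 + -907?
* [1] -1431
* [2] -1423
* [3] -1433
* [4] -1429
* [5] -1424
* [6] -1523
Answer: 2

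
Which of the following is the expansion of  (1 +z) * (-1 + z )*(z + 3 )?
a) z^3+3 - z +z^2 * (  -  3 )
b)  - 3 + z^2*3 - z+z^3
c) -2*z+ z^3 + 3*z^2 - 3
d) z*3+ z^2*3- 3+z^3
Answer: b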